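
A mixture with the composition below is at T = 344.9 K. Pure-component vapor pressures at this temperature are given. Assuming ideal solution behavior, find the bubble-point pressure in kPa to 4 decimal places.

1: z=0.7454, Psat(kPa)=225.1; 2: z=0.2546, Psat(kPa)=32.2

Pbub = 175.9877 kPa

At the bubble point ψ → 0, so ΣzᵢKᵢ = 1 with Kᵢ = Pᵢˢᵃᵗ/P ⇒ P = ΣzᵢPᵢˢᵃᵗ.
P = 0.7454·225.1 + 0.2546·32.2 = 175.9877 kPa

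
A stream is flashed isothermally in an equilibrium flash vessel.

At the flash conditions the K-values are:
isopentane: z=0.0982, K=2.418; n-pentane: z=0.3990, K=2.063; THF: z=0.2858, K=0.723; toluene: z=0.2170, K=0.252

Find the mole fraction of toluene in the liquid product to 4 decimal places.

x_toluene = 0.3517

Let β = V/F and solve Σ zᵢ(Kᵢ−1)/(1+β(Kᵢ−1)) = 0.
Check two-phase: ΣzᵢKᵢ = 1.3219 > 1 and Σzᵢ/Kᵢ = 1.4904 > 1, so g(0) = 0.3219 > 0 and g(1) = -0.4904 < 0.
Iterate (Newton) starting at β = 0.5:
  β = 0.5000: g = 0.00724, g' = -0.5992 → β = 0.5121
  β = 0.5121: g = -0.00003, g' = -0.6041 → β = 0.5120
Converged at β = 0.5120.
Compositions from xᵢ = zᵢ/(1+β(Kᵢ−1)), yᵢ = Kᵢxᵢ:
  isopentane: x = 0.0569, y = 0.1376
  n-pentane: x = 0.2584, y = 0.5330
  THF: x = 0.3330, y = 0.2408
  toluene: x = 0.3517, y = 0.0886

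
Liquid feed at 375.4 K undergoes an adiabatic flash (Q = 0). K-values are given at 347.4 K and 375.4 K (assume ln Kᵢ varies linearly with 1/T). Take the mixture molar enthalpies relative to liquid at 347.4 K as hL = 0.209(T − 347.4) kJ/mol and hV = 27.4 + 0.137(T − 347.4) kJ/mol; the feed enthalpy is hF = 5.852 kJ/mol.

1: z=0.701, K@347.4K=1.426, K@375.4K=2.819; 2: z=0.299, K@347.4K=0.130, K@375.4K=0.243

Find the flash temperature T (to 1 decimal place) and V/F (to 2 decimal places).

T = 349.1 K, V/F = 0.20

Adiabatic flash: solve Rachford–Rice at each trial T, then check hF = ψ·hV(T) + (1−ψ)·hL(T).
  T = 347.4 K: K = (1.426, 0.130), RR gives ψ = 0.104, H_out = 2.846 kJ/mol
  T = 375.4 K: K = (2.819, 0.243), RR gives ψ = 0.762, H_out = 25.186 kJ/mol
  T = 361.4 K: K = (2.032, 0.180), RR gives ψ = 0.565, H_out = 17.836 kJ/mol
  T = 354.4 K: K = (1.708, 0.153), RR gives ψ = 0.406, H_out = 12.376 kJ/mol
  T = 350.9 K: K = (1.562, 0.141), RR gives ψ = 0.284, H_out = 8.453 kJ/mol
  T = 349.1 K: K = (1.491, 0.135), RR gives ψ = 0.202, H_out = 5.857 kJ/mol
Linear interpolation between T = 347.4 (H_out = 2.846) and T = 349.1 (H_out = 5.857) on hF = 5.852 gives T ≈ 349.1 K, at which ψ = 0.20.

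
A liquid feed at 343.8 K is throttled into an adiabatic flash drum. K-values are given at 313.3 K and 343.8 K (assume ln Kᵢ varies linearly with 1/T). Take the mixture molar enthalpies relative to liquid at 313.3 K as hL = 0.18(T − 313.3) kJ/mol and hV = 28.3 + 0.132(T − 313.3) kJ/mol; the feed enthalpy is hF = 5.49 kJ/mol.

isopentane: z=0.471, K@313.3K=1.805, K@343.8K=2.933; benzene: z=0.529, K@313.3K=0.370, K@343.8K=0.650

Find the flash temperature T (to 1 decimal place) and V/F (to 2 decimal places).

Adiabatic flash: solve Rachford–Rice at each trial T, then check hF = ψ·hV(T) + (1−ψ)·hL(T).
  T = 313.3 K: K = (1.805, 0.370), RR gives ψ = 0.090, H_out = 2.560 kJ/mol
  T = 343.8 K: K = (2.933, 0.650), RR gives ψ = 1.000, H_out = 32.326 kJ/mol
  T = 328.6 K: K = (2.329, 0.497), RR gives ψ = 0.539, H_out = 17.608 kJ/mol
  T = 321.0 K: K = (2.058, 0.431), RR gives ψ = 0.328, H_out = 10.539 kJ/mol
  T = 317.1 K: K = (1.927, 0.399), RR gives ψ = 0.214, H_out = 6.689 kJ/mol
  T = 315.2 K: K = (1.866, 0.384), RR gives ψ = 0.154, H_out = 4.685 kJ/mol
Linear interpolation between T = 315.2 (H_out = 4.685) and T = 317.1 (H_out = 6.689) on hF = 5.49 gives T ≈ 316.0 K, at which ψ = 0.18.

T = 316.0 K, V/F = 0.18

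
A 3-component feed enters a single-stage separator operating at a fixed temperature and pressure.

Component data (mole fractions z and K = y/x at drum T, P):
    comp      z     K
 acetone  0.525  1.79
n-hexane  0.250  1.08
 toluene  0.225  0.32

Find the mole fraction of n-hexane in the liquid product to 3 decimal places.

Let β = V/F and solve Σ zᵢ(Kᵢ−1)/(1+β(Kᵢ−1)) = 0.
Check two-phase: ΣzᵢKᵢ = 1.282 > 1 and Σzᵢ/Kᵢ = 1.228 > 1, so g(0) = 0.282 > 0 and g(1) = -0.228 < 0.
Newton–Raphson from β = 0.65:
  β = 0.650: g = 0.0189, g' = -0.479 → β = 0.689
  β = 0.689: g = -0.0005, g' = -0.507 → β = 0.688
Converged at β = 0.688.
Compositions from xᵢ = zᵢ/(1+β(Kᵢ−1)), yᵢ = Kᵢxᵢ:
  acetone: x = 0.340, y = 0.609
  n-hexane: x = 0.237, y = 0.256
  toluene: x = 0.423, y = 0.135

x_n-hexane = 0.237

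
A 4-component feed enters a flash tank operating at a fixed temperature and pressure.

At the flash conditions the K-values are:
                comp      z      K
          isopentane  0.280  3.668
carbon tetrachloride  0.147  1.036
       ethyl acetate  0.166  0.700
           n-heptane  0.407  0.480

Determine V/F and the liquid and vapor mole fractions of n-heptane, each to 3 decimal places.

V/F = 0.468, x_n-heptane = 0.538, y_n-heptane = 0.258

Material balance + equilibrium reduce to Σ zᵢ(Kᵢ−1)/(1+V/F(Kᵢ−1)) = 0.
Feasibility: ΣzᵢKᵢ = 1.491, Σzᵢ/Kᵢ = 1.303 — both > 1, two phases present.
Iterate (Newton) starting at V/F = 0.5:
  V/F = 0.500: g = -0.0193, g' = -0.588 → V/F = 0.467
  V/F = 0.467: g = 0.0003, g' = -0.607 → V/F = 0.468
Converged at V/F = 0.468.
Compositions from xᵢ = zᵢ/(1+V/F(Kᵢ−1)), yᵢ = Kᵢxᵢ:
  isopentane: x = 0.125, y = 0.457
  carbon tetrachloride: x = 0.145, y = 0.150
  ethyl acetate: x = 0.193, y = 0.135
  n-heptane: x = 0.538, y = 0.258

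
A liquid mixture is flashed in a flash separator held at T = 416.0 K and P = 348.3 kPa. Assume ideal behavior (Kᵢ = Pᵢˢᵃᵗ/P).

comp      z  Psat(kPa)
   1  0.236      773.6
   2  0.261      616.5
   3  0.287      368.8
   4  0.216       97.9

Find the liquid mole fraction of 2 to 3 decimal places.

x_2 = 0.171

Raoult's law: Kᵢ = Pᵢˢᵃᵗ/P = Pᵢˢᵃᵗ/348.3.
  K_1 = 773.6/348.3 = 2.22107, K_2 = 616.5/348.3 = 1.77003, K_3 = 368.8/348.3 = 1.05886, K_4 = 97.9/348.3 = 0.28108
Material balance + equilibrium reduce to Σ zᵢ(Kᵢ−1)/(1+V/F(Kᵢ−1)) = 0.
Check two-phase: ΣzᵢKᵢ = 1.351 > 1 and Σzᵢ/Kᵢ = 1.293 > 1, so g(0) = 0.351 > 0 and g(1) = -0.293 < 0.
Newton–Raphson from V/F = 0.69:
  V/F = 0.690: g = -0.0043, g' = -0.610 → V/F = 0.683
Converged at V/F = 0.683.
Compositions from xᵢ = zᵢ/(1+V/F(Kᵢ−1)), yᵢ = Kᵢxᵢ:
  1: x = 0.129, y = 0.286
  2: x = 0.171, y = 0.303
  3: x = 0.276, y = 0.292
  4: x = 0.424, y = 0.119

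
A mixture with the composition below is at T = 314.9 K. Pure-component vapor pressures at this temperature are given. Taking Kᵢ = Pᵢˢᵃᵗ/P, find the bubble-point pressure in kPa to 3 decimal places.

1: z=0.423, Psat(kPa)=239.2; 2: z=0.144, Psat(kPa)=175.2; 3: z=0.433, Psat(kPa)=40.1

At the bubble point ψ → 0, so ΣzᵢKᵢ = 1 with Kᵢ = Pᵢˢᵃᵗ/P ⇒ P = ΣzᵢPᵢˢᵃᵗ.
P = 0.423·239.2 + 0.144·175.2 + 0.433·40.1 = 143.774 kPa

Pbub = 143.774 kPa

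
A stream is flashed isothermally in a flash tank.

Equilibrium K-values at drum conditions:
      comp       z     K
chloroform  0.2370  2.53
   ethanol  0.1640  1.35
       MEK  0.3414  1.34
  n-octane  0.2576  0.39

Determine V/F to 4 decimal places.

Newton–Raphson from V/F = 0.5:
  V/F = 0.5000: g = 0.12741, g' = -0.4199 → V/F = 0.8034
  V/F = 0.8034: g = -0.00953, g' = -0.5169 → V/F = 0.7850
  V/F = 0.7850: g = -0.00012, g' = -0.5044 → V/F = 0.7848
Converged at V/F = 0.7848.

V/F = 0.7848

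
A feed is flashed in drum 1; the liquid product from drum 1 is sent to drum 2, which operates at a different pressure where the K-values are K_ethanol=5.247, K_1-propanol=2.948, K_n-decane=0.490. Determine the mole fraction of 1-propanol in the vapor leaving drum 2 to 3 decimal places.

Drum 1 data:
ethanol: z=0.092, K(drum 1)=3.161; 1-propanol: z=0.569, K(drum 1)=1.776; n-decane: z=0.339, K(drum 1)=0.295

Drum 1:
Iterate (Newton) starting at ψ₁ = 0.59:
  ψ₁ = 0.590: g = -0.0189, g' = -0.738 → ψ₁ = 0.564
Converged at ψ₁ = 0.564.
Drum-1 compositions:
  ethanol: x = 0.041, y = 0.131
  1-propanol: x = 0.396, y = 0.703
  n-decane: x = 0.563, y = 0.166
Drum-2 feed = drum-1 liquid: z₂ = (0.0415, 0.3958, 0.5627).
Drum 2:
Rachford–Rice: g(ψ₂) = Σ zᵢ(Kᵢ−1)/(1+ψ₂(Kᵢ−1)) = 0.
Feasibility: ΣzᵢKᵢ = 1.660, Σzᵢ/Kᵢ = 1.291 — both > 1, two phases present.
Newton iteration, ψ₂⁰ = 0.5:
  ψ₂ = 0.500: g = 0.0617, g' = -0.726 → ψ₂ = 0.585
  ψ₂ = 0.585: g = 0.0018, g' = -0.687 → ψ₂ = 0.588
Converged at ψ₂ = 0.588.
  ethanol: x = 0.012, y = 0.062
  1-propanol: x = 0.185, y = 0.544
  n-decane: x = 0.804, y = 0.394

y_1-propanol (drum 2) = 0.544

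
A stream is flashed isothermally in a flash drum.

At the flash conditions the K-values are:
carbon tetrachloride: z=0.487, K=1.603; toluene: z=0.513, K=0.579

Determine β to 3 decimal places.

β = 0.306

Rachford–Rice: g(β) = Σ zᵢ(Kᵢ−1)/(1+β(Kᵢ−1)) = 0.
Feasibility: ΣzᵢKᵢ = 1.078, Σzᵢ/Kᵢ = 1.190 — both > 1, two phases present.
Binary case is linear: z₁(K₁−1)(1+β(K₂−1)) + z₂(K₂−1)(1+β(K₁−1)) = 0
⇒ β = [z₁(K₁−1)+z₂(K₂−1)] / [−(K₁−1)(K₂−1)] = 0.0777/0.2539 = 0.306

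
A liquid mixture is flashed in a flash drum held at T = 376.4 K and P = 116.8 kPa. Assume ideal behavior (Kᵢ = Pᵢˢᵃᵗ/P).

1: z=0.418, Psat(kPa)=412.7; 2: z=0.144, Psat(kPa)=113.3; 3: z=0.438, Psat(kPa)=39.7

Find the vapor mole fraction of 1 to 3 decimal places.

y_1 = 0.628

Raoult's law: Kᵢ = Pᵢˢᵃᵗ/P = Pᵢˢᵃᵗ/116.8.
  K_1 = 412.7/116.8 = 3.53339, K_2 = 113.3/116.8 = 0.97003, K_3 = 39.7/116.8 = 0.33990
Material balance + equilibrium reduce to Σ zᵢ(Kᵢ−1)/(1+ψ(Kᵢ−1)) = 0.
g(0) = ΣzᵢKᵢ − 1 = 0.766 and g(1) = 1 − Σzᵢ/Kᵢ = -0.555, so a root lies in (0, 1).
Newton iteration, ψ⁰ = 0.48:
  ψ = 0.480: g = 0.0503, g' = -0.955 → ψ = 0.533
Converged at ψ = 0.533.
Compositions from xᵢ = zᵢ/(1+ψ(Kᵢ−1)), yᵢ = Kᵢxᵢ:
  1: x = 0.178, y = 0.628
  2: x = 0.146, y = 0.142
  3: x = 0.676, y = 0.230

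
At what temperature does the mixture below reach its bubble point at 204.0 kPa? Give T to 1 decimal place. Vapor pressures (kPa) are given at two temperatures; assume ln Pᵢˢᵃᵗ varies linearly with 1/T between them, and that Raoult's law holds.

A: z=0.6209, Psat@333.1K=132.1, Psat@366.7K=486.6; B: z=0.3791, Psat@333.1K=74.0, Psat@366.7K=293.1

Bubble-point temperature: ΣzᵢPᵢˢᵃᵗ(T) = P. Interpolate ln Pᵢˢᵃᵗ = aᵢ + bᵢ/T.
  T = 333.1 K: ΣzᵢPᵢˢᵃᵗ = 110.07 kPa
  T = 366.7 K: ΣzᵢPᵢˢᵃᵗ = 413.24 kPa
  T = 349.9 K: ΣzᵢPᵢˢᵃᵗ = 220.13 kPa
  T = 341.5 K: ΣzᵢPᵢˢᵃᵗ = 156.99 kPa
  T = 345.7 K: ΣzᵢPᵢˢᵃᵗ = 186.28 kPa
  T = 347.8 K: ΣzᵢPᵢˢᵃᵗ = 202.60 kPa
Interpolating between 347.8 K and 349.9 K gives T ≈ 348.0 K.

T = 348.0 K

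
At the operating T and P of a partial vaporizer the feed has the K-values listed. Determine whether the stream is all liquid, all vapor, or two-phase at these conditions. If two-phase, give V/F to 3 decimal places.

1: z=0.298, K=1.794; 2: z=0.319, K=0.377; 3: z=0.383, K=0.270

all liquid

ΣzᵢKᵢ = 0.758; Σzᵢ/Kᵢ = 2.431.
Since ΣzᵢKᵢ < 1 the mixture is below its bubble point — single liquid phase.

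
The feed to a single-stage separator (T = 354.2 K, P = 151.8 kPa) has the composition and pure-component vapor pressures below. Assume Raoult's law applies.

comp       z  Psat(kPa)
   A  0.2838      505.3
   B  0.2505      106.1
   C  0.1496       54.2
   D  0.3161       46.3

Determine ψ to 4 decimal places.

Raoult's law: Kᵢ = Pᵢˢᵃᵗ/P = Pᵢˢᵃᵗ/151.8.
  K_A = 505.3/151.8 = 3.328722, K_B = 106.1/151.8 = 0.698946, K_C = 54.2/151.8 = 0.357049, K_D = 46.3/151.8 = 0.305007
Material balance + equilibrium reduce to Σ zᵢ(Kᵢ−1)/(1+ψ(Kᵢ−1)) = 0.
Feasibility: ΣzᵢKᵢ = 1.2696, Σzᵢ/Kᵢ = 1.8990 — both > 1, two phases present.
Iterate (Newton) starting at ψ = 0.5:
  ψ = 0.5000: g = -0.26187, g' = -0.8529 → ψ = 0.1930
  ψ = 0.1930: g = 0.01238, g' = -1.0424 → ψ = 0.2049
  ψ = 0.2049: g = 0.00013, g' = -1.0208 → ψ = 0.2050
Converged at ψ = 0.2050.

ψ = 0.2050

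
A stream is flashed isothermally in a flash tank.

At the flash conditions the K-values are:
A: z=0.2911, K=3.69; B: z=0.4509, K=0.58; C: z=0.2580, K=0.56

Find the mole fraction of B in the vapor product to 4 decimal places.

Rachford–Rice: g(ψ) = Σ zᵢ(Kᵢ−1)/(1+ψ(Kᵢ−1)) = 0.
Feasibility: ΣzᵢKᵢ = 1.4802, Σzᵢ/Kᵢ = 1.3170 — both > 1, two phases present.
Newton–Raphson from ψ = 0.68:
  ψ = 0.6800: g = -0.15030, g' = -0.5207 → ψ = 0.3914
  ψ = 0.3914: g = 0.01770, g' = -0.6867 → ψ = 0.4171
  ψ = 0.4171: g = 0.00036, g' = -0.6596 → ψ = 0.4177
Converged at ψ = 0.4177.
Compositions from xᵢ = zᵢ/(1+ψ(Kᵢ−1)), yᵢ = Kᵢxᵢ:
  A: x = 0.1371, y = 0.5058
  B: x = 0.5468, y = 0.3172
  C: x = 0.3161, y = 0.1770

y_B = 0.3172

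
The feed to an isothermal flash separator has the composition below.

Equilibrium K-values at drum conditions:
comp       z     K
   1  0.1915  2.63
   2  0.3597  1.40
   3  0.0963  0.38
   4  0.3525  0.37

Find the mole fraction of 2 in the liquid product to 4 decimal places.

x_2 = 0.3231

Let ψ = V/F and solve Σ zᵢ(Kᵢ−1)/(1+ψ(Kᵢ−1)) = 0.
Check two-phase: ΣzᵢKᵢ = 1.1742 > 1 and Σzᵢ/Kᵢ = 1.5359 > 1, so g(0) = 0.1742 > 0 and g(1) = -0.5359 < 0.
Newton iteration, ψ⁰ = 0.63:
  ψ = 0.6300: g = -0.19728, g' = -0.6449 → ψ = 0.3241
  ψ = 0.3241: g = -0.02216, g' = -0.5418 → ψ = 0.2832
  ψ = 0.2832: g = 0.00008, g' = -0.5463 → ψ = 0.2833
Converged at ψ = 0.2833.
Compositions from xᵢ = zᵢ/(1+ψ(Kᵢ−1)), yᵢ = Kᵢxᵢ:
  1: x = 0.1310, y = 0.3445
  2: x = 0.3231, y = 0.4523
  3: x = 0.1168, y = 0.0444
  4: x = 0.4291, y = 0.1588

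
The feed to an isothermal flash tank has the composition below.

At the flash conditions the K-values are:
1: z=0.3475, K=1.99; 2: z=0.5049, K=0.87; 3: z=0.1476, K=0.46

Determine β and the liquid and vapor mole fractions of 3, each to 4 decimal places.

Iterate (Newton) starting at β = 0.5:
  β = 0.5000: g = 0.05073, g' = -0.2429 → β = 0.7089
  β = 0.7089: g = 0.00072, g' = -0.2409 → β = 0.7119
Converged at β = 0.7119.
Compositions from xᵢ = zᵢ/(1+β(Kᵢ−1)), yᵢ = Kᵢxᵢ:
  1: x = 0.2038, y = 0.4056
  2: x = 0.5564, y = 0.4841
  3: x = 0.2398, y = 0.1103

β = 0.7119, x_3 = 0.2398, y_3 = 0.1103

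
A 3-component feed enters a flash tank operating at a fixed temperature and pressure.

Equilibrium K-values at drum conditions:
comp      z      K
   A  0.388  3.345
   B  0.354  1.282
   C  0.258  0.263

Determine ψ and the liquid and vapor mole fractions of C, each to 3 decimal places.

ψ = 0.737, x_C = 0.565, y_C = 0.149

Newton–Raphson from ψ = 0.33:
  ψ = 0.330: g = 0.3530, g' = -0.946 → ψ = 0.703
  ψ = 0.703: g = 0.0322, g' = -0.927 → ψ = 0.738
  ψ = 0.738: g = -0.0009, g' = -0.979 → ψ = 0.737
Converged at ψ = 0.737.
Compositions from xᵢ = zᵢ/(1+ψ(Kᵢ−1)), yᵢ = Kᵢxᵢ:
  A: x = 0.142, y = 0.476
  B: x = 0.293, y = 0.376
  C: x = 0.565, y = 0.149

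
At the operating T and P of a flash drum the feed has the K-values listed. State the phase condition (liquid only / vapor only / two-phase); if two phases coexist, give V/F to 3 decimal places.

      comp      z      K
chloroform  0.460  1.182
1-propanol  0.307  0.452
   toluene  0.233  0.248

liquid only

ΣzᵢKᵢ = 0.740; Σzᵢ/Kᵢ = 2.008.
Since ΣzᵢKᵢ < 1 the mixture is below its bubble point — single liquid phase.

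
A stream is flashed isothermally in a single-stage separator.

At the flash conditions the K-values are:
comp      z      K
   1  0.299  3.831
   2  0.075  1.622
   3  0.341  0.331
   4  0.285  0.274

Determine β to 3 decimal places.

Iterate (Newton) starting at β = 0.5:
  β = 0.500: g = -0.2816, g' = -1.142 → β = 0.254
  β = 0.254: g = 0.0048, g' = -1.281 → β = 0.257
Converged at β = 0.257.

β = 0.257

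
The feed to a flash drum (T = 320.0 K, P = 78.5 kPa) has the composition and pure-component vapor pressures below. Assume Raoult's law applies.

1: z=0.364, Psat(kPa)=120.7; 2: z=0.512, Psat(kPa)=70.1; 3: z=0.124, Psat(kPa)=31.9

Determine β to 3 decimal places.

β = 0.447

Raoult's law: Kᵢ = Pᵢˢᵃᵗ/P = Pᵢˢᵃᵗ/78.5.
  K_1 = 120.7/78.5 = 1.53758, K_2 = 70.1/78.5 = 0.89299, K_3 = 31.9/78.5 = 0.40637
Material balance + equilibrium reduce to Σ zᵢ(Kᵢ−1)/(1+β(Kᵢ−1)) = 0.
g(0) = ΣzᵢKᵢ − 1 = 0.067 and g(1) = 1 − Σzᵢ/Kᵢ = -0.115, so a root lies in (0, 1).
Newton iteration, β⁰ = 0.41:
  β = 0.410: g = 0.0057, g' = -0.153 → β = 0.447
Converged at β = 0.447.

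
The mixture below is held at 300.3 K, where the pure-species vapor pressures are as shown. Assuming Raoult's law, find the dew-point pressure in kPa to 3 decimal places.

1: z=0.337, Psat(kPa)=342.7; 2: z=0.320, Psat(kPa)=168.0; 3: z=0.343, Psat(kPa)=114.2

At the dew point ψ → 1, so Σzᵢ/Kᵢ = 1 with Kᵢ = Pᵢˢᵃᵗ/P ⇒ 1/P = Σzᵢ/Pᵢˢᵃᵗ.
1/P = 0.337/342.7 + 0.320/168.0 + 0.343/114.2 = 0.005892 ⇒ P = 169.732 kPa

Pdew = 169.732 kPa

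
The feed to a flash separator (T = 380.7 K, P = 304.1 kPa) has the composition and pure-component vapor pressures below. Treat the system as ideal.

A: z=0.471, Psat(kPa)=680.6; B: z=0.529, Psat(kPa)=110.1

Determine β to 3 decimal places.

Raoult's law: Kᵢ = Pᵢˢᵃᵗ/P = Pᵢˢᵃᵗ/304.1.
  K_A = 680.6/304.1 = 2.23808, K_B = 110.1/304.1 = 0.36205
Rachford–Rice: g(β) = Σ zᵢ(Kᵢ−1)/(1+β(Kᵢ−1)) = 0.
Feasibility: ΣzᵢKᵢ = 1.246, Σzᵢ/Kᵢ = 1.672 — both > 1, two phases present.
Binary case is linear: z₁(K₁−1)(1+β(K₂−1)) + z₂(K₂−1)(1+β(K₁−1)) = 0
⇒ β = [z₁(K₁−1)+z₂(K₂−1)] / [−(K₁−1)(K₂−1)] = 0.2457/0.7898 = 0.311

β = 0.311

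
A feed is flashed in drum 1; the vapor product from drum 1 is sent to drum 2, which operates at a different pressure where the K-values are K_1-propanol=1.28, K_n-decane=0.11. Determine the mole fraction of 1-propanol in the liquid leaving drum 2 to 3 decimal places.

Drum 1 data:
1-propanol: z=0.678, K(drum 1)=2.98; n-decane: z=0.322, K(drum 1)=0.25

Drum 1:
Material balance + equilibrium reduce to Σ zᵢ(Kᵢ−1)/(1+ψ₁(Kᵢ−1)) = 0.
Feasibility: ΣzᵢKᵢ = 2.101, Σzᵢ/Kᵢ = 1.516 — both > 1, two phases present.
Binary case is linear: z₁(K₁−1)(1+ψ₁(K₂−1)) + z₂(K₂−1)(1+ψ₁(K₁−1)) = 0
⇒ ψ₁ = [z₁(K₁−1)+z₂(K₂−1)] / [−(K₁−1)(K₂−1)] = 1.1009/1.4850 = 0.741
Drum-1 compositions:
  1-propanol: x = 0.275, y = 0.819
  n-decane: x = 0.725, y = 0.181
Drum-2 feed = drum-1 vapor: z₂ = (0.8187, 0.1813).
Drum 2:
Material balance + equilibrium reduce to Σ zᵢ(Kᵢ−1)/(1+ψ₂(Kᵢ−1)) = 0.
g(0) = ΣzᵢKᵢ − 1 = 0.068 and g(1) = 1 − Σzᵢ/Kᵢ = -1.288, so a root lies in (0, 1).
Newton–Raphson from ψ₂ = 0.36:
  ψ₂ = 0.360: g = -0.0292, g' = -0.364 → ψ₂ = 0.280
  ψ₂ = 0.280: g = -0.0023, g' = -0.310 → ψ₂ = 0.272
Converged at ψ₂ = 0.272.
  1-propanol: x = 0.761, y = 0.974
  n-decane: x = 0.239, y = 0.026

x_1-propanol (drum 2) = 0.761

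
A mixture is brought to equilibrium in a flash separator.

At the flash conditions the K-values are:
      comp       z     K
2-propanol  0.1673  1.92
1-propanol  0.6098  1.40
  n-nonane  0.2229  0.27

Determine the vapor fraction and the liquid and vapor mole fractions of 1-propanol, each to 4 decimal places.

Material balance + equilibrium reduce to Σ zᵢ(Kᵢ−1)/(1+ψ(Kᵢ−1)) = 0.
Feasibility: ΣzᵢKᵢ = 1.2351, Σzᵢ/Kᵢ = 1.3483 — both > 1, two phases present.
Newton–Raphson from ψ = 0.5:
  ψ = 0.5000: g = 0.05244, g' = -0.4288 → ψ = 0.6223
  ψ = 0.6223: g = -0.00499, g' = -0.5187 → ψ = 0.6127
  ψ = 0.6127: g = -0.00004, g' = -0.5096 → ψ = 0.6126
Converged at ψ = 0.6126.
Compositions from xᵢ = zᵢ/(1+ψ(Kᵢ−1)), yᵢ = Kᵢxᵢ:
  2-propanol: x = 0.1070, y = 0.2054
  1-propanol: x = 0.4898, y = 0.6857
  n-nonane: x = 0.4032, y = 0.1089

ψ = 0.6126, x_1-propanol = 0.4898, y_1-propanol = 0.6857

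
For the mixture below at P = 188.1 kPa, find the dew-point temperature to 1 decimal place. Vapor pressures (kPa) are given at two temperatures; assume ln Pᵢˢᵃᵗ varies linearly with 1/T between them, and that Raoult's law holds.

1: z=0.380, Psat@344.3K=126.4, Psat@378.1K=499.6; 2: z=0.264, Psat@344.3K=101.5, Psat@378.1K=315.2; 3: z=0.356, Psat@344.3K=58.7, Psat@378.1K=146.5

Dew-point temperature: Σzᵢ·P/Pᵢˢᵃᵗ(T) = 1. Interpolate ln Pᵢˢᵃᵗ = aᵢ + bᵢ/T.
  T = 344.3 K: ΣzᵢP/Pᵢˢᵃᵗ = 2.1955
  T = 378.1 K: ΣzᵢP/Pᵢˢᵃᵗ = 0.7577
  T = 361.2 K: ΣzᵢP/Pᵢˢᵃᵗ = 1.2526
  T = 369.6 K: ΣzᵢP/Pᵢˢᵃᵗ = 0.9692
  T = 365.4 K: ΣzᵢP/Pᵢˢᵃᵗ = 1.0999
  T = 367.5 K: ΣzᵢP/Pᵢˢᵃᵗ = 1.0320
Interpolating between 367.5 K and 369.6 K gives T ≈ 368.6 K.

T = 368.6 K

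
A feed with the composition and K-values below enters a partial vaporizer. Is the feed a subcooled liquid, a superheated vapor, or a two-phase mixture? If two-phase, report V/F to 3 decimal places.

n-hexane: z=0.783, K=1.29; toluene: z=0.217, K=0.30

ΣzᵢKᵢ = 1.075; Σzᵢ/Kᵢ = 1.330.
Both exceed 1, so a two-phase solution exists.
Material balance + equilibrium reduce to Σ zᵢ(Kᵢ−1)/(1+ψ(Kᵢ−1)) = 0.
Binary case is linear: z₁(K₁−1)(1+ψ(K₂−1)) + z₂(K₂−1)(1+ψ(K₁−1)) = 0
⇒ ψ = [z₁(K₁−1)+z₂(K₂−1)] / [−(K₁−1)(K₂−1)] = 0.0752/0.2030 = 0.370

two-phase, V/F = 0.370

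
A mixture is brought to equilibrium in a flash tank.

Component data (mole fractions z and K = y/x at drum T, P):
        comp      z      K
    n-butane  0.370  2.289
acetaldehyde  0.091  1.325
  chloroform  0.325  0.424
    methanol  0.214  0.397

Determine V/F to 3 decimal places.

Newton–Raphson from V/F = 0.5:
  V/F = 0.500: g = -0.1322, g' = -0.607 → V/F = 0.282
  V/F = 0.282: g = -0.0021, g' = -0.605 → V/F = 0.279
Converged at V/F = 0.279.

V/F = 0.279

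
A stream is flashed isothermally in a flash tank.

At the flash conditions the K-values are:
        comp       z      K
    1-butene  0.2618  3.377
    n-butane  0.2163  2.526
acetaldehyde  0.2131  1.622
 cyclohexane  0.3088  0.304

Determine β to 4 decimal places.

Material balance + equilibrium reduce to Σ zᵢ(Kᵢ−1)/(1+β(Kᵢ−1)) = 0.
Feasibility: ΣzᵢKᵢ = 1.8700, Σzᵢ/Kᵢ = 1.3103 — both > 1, two phases present.
Newton iteration, β⁰ = 0.5:
  β = 0.5000: g = 0.24304, g' = -0.8707 → β = 0.7791
  β = 0.7791: g = -0.01126, g' = -1.0383 → β = 0.7683
  β = 0.7683: g = -0.00010, g' = -1.0206 → β = 0.7682
Converged at β = 0.7682.

β = 0.7682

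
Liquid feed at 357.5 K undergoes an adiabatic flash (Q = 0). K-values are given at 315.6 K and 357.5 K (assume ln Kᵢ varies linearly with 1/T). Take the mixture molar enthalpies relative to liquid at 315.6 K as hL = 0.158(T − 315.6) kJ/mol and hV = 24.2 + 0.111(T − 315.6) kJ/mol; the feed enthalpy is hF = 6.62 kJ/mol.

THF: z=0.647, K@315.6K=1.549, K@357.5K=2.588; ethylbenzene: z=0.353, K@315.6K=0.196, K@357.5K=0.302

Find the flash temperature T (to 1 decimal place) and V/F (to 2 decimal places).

Adiabatic flash: solve Rachford–Rice at each trial T, then check hF = ψ·hV(T) + (1−ψ)·hL(T).
  T = 315.6 K: K = (1.549, 0.196), RR gives ψ = 0.162, H_out = 3.914 kJ/mol
  T = 357.5 K: K = (2.588, 0.302), RR gives ψ = 0.705, H_out = 22.285 kJ/mol
  T = 336.6 K: K = (2.036, 0.247), RR gives ψ = 0.518, H_out = 15.344 kJ/mol
  T = 326.1 K: K = (1.784, 0.221), RR gives ψ = 0.380, H_out = 10.662 kJ/mol
  T = 320.9 K: K = (1.665, 0.208), RR gives ψ = 0.287, H_out = 7.701 kJ/mol
  T = 318.2 K: K = (1.605, 0.202), RR gives ψ = 0.228, H_out = 5.894 kJ/mol
  T = 319.5 K: K = (1.634, 0.205), RR gives ψ = 0.257, H_out = 6.792 kJ/mol
  T = 318.9 K: K = (1.621, 0.204), RR gives ψ = 0.244, H_out = 6.384 kJ/mol
Linear interpolation between T = 318.9 (H_out = 6.384) and T = 319.5 (H_out = 6.792) on hF = 6.62 gives T ≈ 319.2 K, at which ψ = 0.25.

T = 319.2 K, V/F = 0.25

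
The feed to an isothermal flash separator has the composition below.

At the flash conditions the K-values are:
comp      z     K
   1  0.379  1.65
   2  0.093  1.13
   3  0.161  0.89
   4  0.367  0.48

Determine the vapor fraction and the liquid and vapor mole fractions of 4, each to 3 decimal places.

Let ψ = V/F and solve Σ zᵢ(Kᵢ−1)/(1+ψ(Kᵢ−1)) = 0.
Check two-phase: ΣzᵢKᵢ = 1.050 > 1 and Σzᵢ/Kᵢ = 1.257 > 1, so g(0) = 0.050 > 0 and g(1) = -0.257 < 0.
Iterate (Newton) starting at ψ = 0.5:
  ψ = 0.500: g = -0.0794, g' = -0.276 → ψ = 0.212
  ψ = 0.212: g = -0.0045, g' = -0.253 → ψ = 0.195
Converged at ψ = 0.195.
Compositions from xᵢ = zᵢ/(1+ψ(Kᵢ−1)), yᵢ = Kᵢxᵢ:
  1: x = 0.336, y = 0.555
  2: x = 0.091, y = 0.102
  3: x = 0.165, y = 0.146
  4: x = 0.408, y = 0.196

ψ = 0.195, x_4 = 0.408, y_4 = 0.196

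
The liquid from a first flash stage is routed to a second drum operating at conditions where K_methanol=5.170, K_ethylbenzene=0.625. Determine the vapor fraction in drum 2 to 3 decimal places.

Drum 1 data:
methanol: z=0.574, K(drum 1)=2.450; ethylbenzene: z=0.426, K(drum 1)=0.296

V/F (drum 2) = 0.710

Drum 1:
Let ψ₁ = V/F and solve Σ zᵢ(Kᵢ−1)/(1+ψ₁(Kᵢ−1)) = 0.
g(0) = ΣzᵢKᵢ − 1 = 0.532 and g(1) = 1 − Σzᵢ/Kᵢ = -0.673, so a root lies in (0, 1).
Binary case is linear: z₁(K₁−1)(1+ψ₁(K₂−1)) + z₂(K₂−1)(1+ψ₁(K₁−1)) = 0
⇒ ψ₁ = [z₁(K₁−1)+z₂(K₂−1)] / [−(K₁−1)(K₂−1)] = 0.5324/1.0208 = 0.522
Drum-1 compositions:
  methanol: x = 0.327, y = 0.801
  ethylbenzene: x = 0.673, y = 0.199
Drum-2 feed = drum-1 liquid: z₂ = (0.3268, 0.6732).
Drum 2:
Binary case is linear: z₁(K₁−1)(1+ψ₂(K₂−1)) + z₂(K₂−1)(1+ψ₂(K₁−1)) = 0
⇒ ψ₂ = [z₁(K₁−1)+z₂(K₂−1)] / [−(K₁−1)(K₂−1)] = 1.1105/1.5637 = 0.710
  methanol: x = 0.083, y = 0.427
  ethylbenzene: x = 0.917, y = 0.573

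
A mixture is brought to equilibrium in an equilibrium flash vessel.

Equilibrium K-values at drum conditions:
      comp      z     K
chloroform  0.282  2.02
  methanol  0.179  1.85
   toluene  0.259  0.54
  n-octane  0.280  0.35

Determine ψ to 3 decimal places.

ψ = 0.255

Iterate (Newton) starting at ψ = 0.5:
  ψ = 0.500: g = -0.1271, g' = -0.544 → ψ = 0.267
  ψ = 0.267: g = -0.0057, g' = -0.512 → ψ = 0.255
Converged at ψ = 0.255.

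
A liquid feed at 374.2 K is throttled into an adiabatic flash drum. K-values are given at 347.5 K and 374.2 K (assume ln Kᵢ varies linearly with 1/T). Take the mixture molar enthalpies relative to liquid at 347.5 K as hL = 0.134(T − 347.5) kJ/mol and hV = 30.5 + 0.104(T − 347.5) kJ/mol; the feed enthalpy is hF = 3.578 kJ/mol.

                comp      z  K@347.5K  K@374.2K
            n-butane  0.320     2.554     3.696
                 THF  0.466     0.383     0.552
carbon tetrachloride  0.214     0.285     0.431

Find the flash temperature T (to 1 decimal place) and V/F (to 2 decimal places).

T = 350.8 K, V/F = 0.10

Adiabatic flash: solve Rachford–Rice at each trial T, then check hF = ψ·hV(T) + (1−ψ)·hL(T).
  T = 347.5 K: K = (2.554, 0.383, 0.285), RR gives ψ = 0.056, H_out = 1.716 kJ/mol
  T = 374.2 K: K = (3.696, 0.552, 0.431), RR gives ψ = 0.404, H_out = 15.574 kJ/mol
  T = 360.9 K: K = (3.096, 0.463, 0.353), RR gives ψ = 0.235, H_out = 8.866 kJ/mol
  T = 354.2 K: K = (2.817, 0.422, 0.318), RR gives ψ = 0.149, H_out = 5.423 kJ/mol
  T = 350.9 K: K = (2.685, 0.402, 0.301), RR gives ψ = 0.105, H_out = 3.643 kJ/mol
  T = 349.2 K: K = (2.619, 0.393, 0.293), RR gives ψ = 0.081, H_out = 2.693 kJ/mol
Linear interpolation between T = 349.2 (H_out = 2.693) and T = 350.9 (H_out = 3.643) on hF = 3.578 gives T ≈ 350.8 K, at which ψ = 0.10.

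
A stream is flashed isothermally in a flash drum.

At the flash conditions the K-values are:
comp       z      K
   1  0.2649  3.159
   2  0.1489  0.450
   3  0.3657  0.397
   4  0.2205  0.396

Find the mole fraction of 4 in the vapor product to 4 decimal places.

y_4 = 0.0933

Newton–Raphson from V/F = 0.5:
  V/F = 0.5000: g = -0.34444, g' = -0.8089 → V/F = 0.0742
  V/F = 0.0742: g = 0.03732, g' = -1.2002 → V/F = 0.1053
  V/F = 0.1053: g = 0.00139, g' = -1.1139 → V/F = 0.1065
Converged at V/F = 0.1065.
Compositions from xᵢ = zᵢ/(1+V/F(Kᵢ−1)), yᵢ = Kᵢxᵢ:
  1: x = 0.2154, y = 0.6804
  2: x = 0.1582, y = 0.0712
  3: x = 0.3908, y = 0.1551
  4: x = 0.2357, y = 0.0933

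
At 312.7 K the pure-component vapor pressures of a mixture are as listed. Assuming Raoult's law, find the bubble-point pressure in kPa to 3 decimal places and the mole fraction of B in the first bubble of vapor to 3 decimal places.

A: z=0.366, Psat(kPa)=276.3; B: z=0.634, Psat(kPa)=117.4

Pbub = 175.557 kPa, y_B = 0.424

At the bubble point ψ → 0, so ΣzᵢKᵢ = 1 with Kᵢ = Pᵢˢᵃᵗ/P ⇒ P = ΣzᵢPᵢˢᵃᵗ.
P = 0.366·276.3 + 0.634·117.4 = 175.557 kPa
yᵢ = zᵢPᵢˢᵃᵗ/P ⇒ y_B = 0.634·117.4/175.557 = 0.424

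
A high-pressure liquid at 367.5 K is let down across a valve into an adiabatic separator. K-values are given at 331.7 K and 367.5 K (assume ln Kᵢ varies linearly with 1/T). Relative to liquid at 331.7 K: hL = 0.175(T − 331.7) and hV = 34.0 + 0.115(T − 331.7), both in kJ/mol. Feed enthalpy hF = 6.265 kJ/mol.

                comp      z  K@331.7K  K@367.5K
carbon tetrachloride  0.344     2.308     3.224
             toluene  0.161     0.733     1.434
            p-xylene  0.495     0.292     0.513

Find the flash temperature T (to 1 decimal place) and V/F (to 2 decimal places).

T = 337.3 K, V/F = 0.16

Adiabatic flash: solve Rachford–Rice at each trial T, then check hF = ψ·hV(T) + (1−ψ)·hL(T).
  T = 331.7 K: K = (2.308, 0.733, 0.292), RR gives ψ = 0.070, H_out = 2.366 kJ/mol
  T = 367.5 K: K = (3.224, 1.434, 0.513), RR gives ψ = 0.676, H_out = 27.812 kJ/mol
  T = 349.6 K: K = (2.751, 1.043, 0.393), RR gives ψ = 0.348, H_out = 14.588 kJ/mol
  T = 340.6 K: K = (2.524, 0.878, 0.340), RR gives ψ = 0.207, H_out = 8.475 kJ/mol
  T = 336.1 K: K = (2.414, 0.802, 0.315), RR gives ψ = 0.138, H_out = 5.416 kJ/mol
  T = 338.4 K: K = (2.470, 0.840, 0.327), RR gives ψ = 0.173, H_out = 6.984 kJ/mol
Linear interpolation between T = 336.1 (H_out = 5.416) and T = 338.4 (H_out = 6.984) on hF = 6.265 gives T ≈ 337.3 K, at which ψ = 0.16.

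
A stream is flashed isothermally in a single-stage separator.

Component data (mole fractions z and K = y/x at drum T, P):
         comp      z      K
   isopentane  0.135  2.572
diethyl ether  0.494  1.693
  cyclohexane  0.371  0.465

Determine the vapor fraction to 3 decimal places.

Let ψ = V/F and solve Σ zᵢ(Kᵢ−1)/(1+ψ(Kᵢ−1)) = 0.
g(0) = ΣzᵢKᵢ − 1 = 0.356 and g(1) = 1 − Σzᵢ/Kᵢ = -0.142, so a root lies in (0, 1).
Newton–Raphson from ψ = 0.67:
  ψ = 0.670: g = 0.0278, g' = -0.448 → ψ = 0.732
  ψ = 0.732: g = -0.0005, g' = -0.463 → ψ = 0.731
Converged at ψ = 0.731.

ψ = 0.731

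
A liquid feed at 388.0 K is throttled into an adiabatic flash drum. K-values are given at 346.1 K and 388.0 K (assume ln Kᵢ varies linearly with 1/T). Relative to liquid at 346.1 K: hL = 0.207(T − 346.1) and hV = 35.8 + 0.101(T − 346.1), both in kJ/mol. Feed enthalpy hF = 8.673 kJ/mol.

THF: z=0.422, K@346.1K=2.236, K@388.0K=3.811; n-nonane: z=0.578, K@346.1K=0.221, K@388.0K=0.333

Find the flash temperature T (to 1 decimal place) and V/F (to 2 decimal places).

Adiabatic flash: solve Rachford–Rice at each trial T, then check hF = ψ·hV(T) + (1−ψ)·hL(T).
  T = 346.1 K: K = (2.236, 0.221), RR gives ψ = 0.074, H_out = 2.652 kJ/mol
  T = 388.0 K: K = (3.811, 0.333), RR gives ψ = 0.427, H_out = 22.065 kJ/mol
  T = 367.1 K: K = (2.966, 0.275), RR gives ψ = 0.288, H_out = 14.007 kJ/mol
  T = 356.6 K: K = (2.586, 0.247), RR gives ψ = 0.196, H_out = 8.974 kJ/mol
  T = 351.4 K: K = (2.409, 0.234), RR gives ψ = 0.141, H_out = 6.054 kJ/mol
  T = 354.0 K: K = (2.496, 0.241), RR gives ψ = 0.169, H_out = 7.558 kJ/mol
  T = 355.3 K: K = (2.541, 0.244), RR gives ψ = 0.183, H_out = 8.277 kJ/mol
Linear interpolation between T = 355.3 (H_out = 8.277) and T = 356.6 (H_out = 8.974) on hF = 8.673 gives T ≈ 356.0 K, at which ψ = 0.19.

T = 356.0 K, V/F = 0.19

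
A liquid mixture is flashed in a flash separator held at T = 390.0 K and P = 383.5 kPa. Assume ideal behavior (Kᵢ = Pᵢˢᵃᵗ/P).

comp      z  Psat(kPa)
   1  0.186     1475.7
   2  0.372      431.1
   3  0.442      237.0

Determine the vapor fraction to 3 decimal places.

ψ = 0.663

Raoult's law: Kᵢ = Pᵢˢᵃᵗ/P = Pᵢˢᵃᵗ/383.5.
  K_1 = 1475.7/383.5 = 3.84798, K_2 = 431.1/383.5 = 1.12412, K_3 = 237.0/383.5 = 0.61799
Newton iteration, ψ⁰ = 0.5:
  ψ = 0.500: g = 0.0533, g' = -0.360 → ψ = 0.648
  ψ = 0.648: g = 0.0045, g' = -0.305 → ψ = 0.663
Converged at ψ = 0.663.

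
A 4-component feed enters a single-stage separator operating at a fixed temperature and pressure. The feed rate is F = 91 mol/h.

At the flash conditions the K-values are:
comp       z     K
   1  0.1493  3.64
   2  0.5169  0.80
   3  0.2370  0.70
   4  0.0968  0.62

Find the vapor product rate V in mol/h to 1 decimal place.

V = 25.1 mol/h

Material balance + equilibrium reduce to Σ zᵢ(Kᵢ−1)/(1+ψ(Kᵢ−1)) = 0.
Feasibility: ΣzᵢKᵢ = 1.1829, Σzᵢ/Kᵢ = 1.1818 — both > 1, two phases present.
Newton iteration, ψ⁰ = 0.5:
  ψ = 0.5000: g = -0.07403, g' = -0.2697 → ψ = 0.2255
  ψ = 0.2255: g = 0.02233, g' = -0.4728 → ψ = 0.2727
  ψ = 0.2727: g = 0.00135, g' = -0.4176 → ψ = 0.2759
  ψ = 0.2759: g = 0.00001, g' = -0.4142 → ψ = 0.2760
Converged at ψ = 0.2760.
Then V = ψ·F = 0.2760·91 = 25.1 mol/h and L = F − V = 65.9 mol/h.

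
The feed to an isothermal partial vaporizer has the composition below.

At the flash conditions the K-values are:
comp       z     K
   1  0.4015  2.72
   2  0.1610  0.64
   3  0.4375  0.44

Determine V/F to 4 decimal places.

Material balance + equilibrium reduce to Σ zᵢ(Kᵢ−1)/(1+V/F(Kᵢ−1)) = 0.
Check two-phase: ΣzᵢKᵢ = 1.3876 > 1 and Σzᵢ/Kᵢ = 1.3935 > 1, so g(0) = 0.3876 > 0 and g(1) = -0.3935 < 0.
Newton iteration, V/F⁰ = 0.5:
  V/F = 0.5000: g = -0.03968, g' = -0.6390 → V/F = 0.4379
  V/F = 0.4379: g = 0.00049, g' = -0.6567 → V/F = 0.4387
Converged at V/F = 0.4387.

V/F = 0.4387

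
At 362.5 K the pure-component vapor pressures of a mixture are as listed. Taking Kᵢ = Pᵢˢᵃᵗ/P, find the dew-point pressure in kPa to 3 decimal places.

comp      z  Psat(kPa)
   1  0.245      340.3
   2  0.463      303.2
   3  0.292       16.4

At the dew point ψ → 1, so Σzᵢ/Kᵢ = 1 with Kᵢ = Pᵢˢᵃᵗ/P ⇒ 1/P = Σzᵢ/Pᵢˢᵃᵗ.
1/P = 0.245/340.3 + 0.463/303.2 + 0.292/16.4 = 0.020052 ⇒ P = 49.871 kPa

Pdew = 49.871 kPa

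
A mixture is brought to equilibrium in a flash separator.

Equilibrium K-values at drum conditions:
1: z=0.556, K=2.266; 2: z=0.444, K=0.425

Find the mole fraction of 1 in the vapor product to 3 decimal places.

Rachford–Rice: g(V/F) = Σ zᵢ(Kᵢ−1)/(1+V/F(Kᵢ−1)) = 0.
g(0) = ΣzᵢKᵢ − 1 = 0.449 and g(1) = 1 − Σzᵢ/Kᵢ = -0.290, so a root lies in (0, 1).
Binary case is linear: z₁(K₁−1)(1+V/F(K₂−1)) + z₂(K₂−1)(1+V/F(K₁−1)) = 0
⇒ V/F = [z₁(K₁−1)+z₂(K₂−1)] / [−(K₁−1)(K₂−1)] = 0.4486/0.7279 = 0.616
Compositions from xᵢ = zᵢ/(1+V/F(Kᵢ−1)), yᵢ = Kᵢxᵢ:
  1: x = 0.312, y = 0.708
  2: x = 0.688, y = 0.292

y_1 = 0.708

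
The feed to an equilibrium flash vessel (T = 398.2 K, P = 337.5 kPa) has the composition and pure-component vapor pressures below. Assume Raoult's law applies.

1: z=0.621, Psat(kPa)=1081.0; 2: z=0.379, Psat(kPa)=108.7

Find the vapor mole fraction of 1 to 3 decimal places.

y_1 = 0.754

Raoult's law: Kᵢ = Pᵢˢᵃᵗ/P = Pᵢˢᵃᵗ/337.5.
  K_1 = 1081.0/337.5 = 3.20296, K_2 = 108.7/337.5 = 0.32207
Binary case is linear: z₁(K₁−1)(1+ψ(K₂−1)) + z₂(K₂−1)(1+ψ(K₁−1)) = 0
⇒ ψ = [z₁(K₁−1)+z₂(K₂−1)] / [−(K₁−1)(K₂−1)] = 1.1111/1.4934 = 0.744
Compositions from xᵢ = zᵢ/(1+ψ(Kᵢ−1)), yᵢ = Kᵢxᵢ:
  1: x = 0.235, y = 0.754
  2: x = 0.765, y = 0.246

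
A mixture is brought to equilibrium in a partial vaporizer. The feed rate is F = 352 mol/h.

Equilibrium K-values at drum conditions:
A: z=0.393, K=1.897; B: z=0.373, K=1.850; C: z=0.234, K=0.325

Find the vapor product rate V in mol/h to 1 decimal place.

V = 305.2 mol/h

Rachford–Rice: g(ψ) = Σ zᵢ(Kᵢ−1)/(1+ψ(Kᵢ−1)) = 0.
Check two-phase: ΣzᵢKᵢ = 1.512 > 1 and Σzᵢ/Kᵢ = 1.129 > 1, so g(0) = 0.512 > 0 and g(1) = -0.129 < 0.
Iterate (Newton) starting at ψ = 0.45:
  ψ = 0.450: g = 0.2536, g' = -0.521 → ψ = 0.936
  ψ = 0.936: g = -0.0612, g' = -0.965 → ψ = 0.873
  ψ = 0.873: g = -0.0049, g' = -0.820 → ψ = 0.867
Converged at ψ = 0.867.
Then V = ψ·F = 0.8670·352 = 305.2 mol/h and L = F − V = 46.8 mol/h.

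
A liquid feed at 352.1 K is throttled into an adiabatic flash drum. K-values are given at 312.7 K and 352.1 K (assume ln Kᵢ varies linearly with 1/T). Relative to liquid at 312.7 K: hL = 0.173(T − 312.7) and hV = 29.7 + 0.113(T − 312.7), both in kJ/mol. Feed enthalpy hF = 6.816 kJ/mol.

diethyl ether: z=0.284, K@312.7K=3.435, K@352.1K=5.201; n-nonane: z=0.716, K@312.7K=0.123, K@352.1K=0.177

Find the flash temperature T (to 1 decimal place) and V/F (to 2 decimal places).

T = 332.8 K, V/F = 0.12

Adiabatic flash: solve Rachford–Rice at each trial T, then check hF = ψ·hV(T) + (1−ψ)·hL(T).
  T = 312.7 K: K = (3.435, 0.123), RR gives ψ = 0.030, H_out = 0.885 kJ/mol
  T = 352.1 K: K = (5.201, 0.177), RR gives ψ = 0.175, H_out = 11.590 kJ/mol
  T = 332.4 K: K = (4.279, 0.149), RR gives ψ = 0.115, H_out = 6.700 kJ/mol
  T = 342.2 K: K = (4.728, 0.163), RR gives ψ = 0.147, H_out = 9.215 kJ/mol
  T = 337.3 K: K = (4.501, 0.156), RR gives ψ = 0.132, H_out = 7.981 kJ/mol
  T = 334.9 K: K = (4.392, 0.153), RR gives ψ = 0.124, H_out = 7.360 kJ/mol
  T = 333.6 K: K = (4.333, 0.151), RR gives ψ = 0.120, H_out = 7.018 kJ/mol
Linear interpolation between T = 332.4 (H_out = 6.700) and T = 333.6 (H_out = 7.018) on hF = 6.816 gives T ≈ 332.8 K, at which ψ = 0.12.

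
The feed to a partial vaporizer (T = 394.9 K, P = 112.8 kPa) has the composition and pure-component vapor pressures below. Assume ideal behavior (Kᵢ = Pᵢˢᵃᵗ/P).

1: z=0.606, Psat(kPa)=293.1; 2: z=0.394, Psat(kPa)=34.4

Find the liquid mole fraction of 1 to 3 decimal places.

Raoult's law: Kᵢ = Pᵢˢᵃᵗ/P = Pᵢˢᵃᵗ/112.8.
  K_1 = 293.1/112.8 = 2.59840, K_2 = 34.4/112.8 = 0.30496
Material balance + equilibrium reduce to Σ zᵢ(Kᵢ−1)/(1+β(Kᵢ−1)) = 0.
g(0) = ΣzᵢKᵢ − 1 = 0.695 and g(1) = 1 − Σzᵢ/Kᵢ = -0.525, so a root lies in (0, 1).
Binary case is linear: z₁(K₁−1)(1+β(K₂−1)) + z₂(K₂−1)(1+β(K₁−1)) = 0
⇒ β = [z₁(K₁−1)+z₂(K₂−1)] / [−(K₁−1)(K₂−1)] = 0.6948/1.1109 = 0.625
Compositions from xᵢ = zᵢ/(1+β(Kᵢ−1)), yᵢ = Kᵢxᵢ:
  1: x = 0.303, y = 0.787
  2: x = 0.697, y = 0.213

x_1 = 0.303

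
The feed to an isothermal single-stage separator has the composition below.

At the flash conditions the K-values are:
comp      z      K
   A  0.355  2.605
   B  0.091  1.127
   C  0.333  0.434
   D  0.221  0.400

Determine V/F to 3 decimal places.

V/F = 0.310

Iterate (Newton) starting at V/F = 0.5:
  V/F = 0.500: g = -0.1253, g' = -0.653 → V/F = 0.308
  V/F = 0.308: g = 0.0015, g' = -0.687 → V/F = 0.310
Converged at V/F = 0.310.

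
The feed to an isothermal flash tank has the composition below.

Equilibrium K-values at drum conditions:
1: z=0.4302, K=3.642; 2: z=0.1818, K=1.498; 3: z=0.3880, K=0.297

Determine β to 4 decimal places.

β = 0.6355

Rachford–Rice: g(β) = Σ zᵢ(Kᵢ−1)/(1+β(Kᵢ−1)) = 0.
g(0) = ΣzᵢKᵢ − 1 = 0.9544 and g(1) = 1 − Σzᵢ/Kᵢ = -0.5459, so a root lies in (0, 1).
Newton–Raphson from β = 0.56:
  β = 0.5600: g = 0.07932, g' = -1.0376 → β = 0.6364
  β = 0.6364: g = -0.00100, g' = -1.0716 → β = 0.6355
Converged at β = 0.6355.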